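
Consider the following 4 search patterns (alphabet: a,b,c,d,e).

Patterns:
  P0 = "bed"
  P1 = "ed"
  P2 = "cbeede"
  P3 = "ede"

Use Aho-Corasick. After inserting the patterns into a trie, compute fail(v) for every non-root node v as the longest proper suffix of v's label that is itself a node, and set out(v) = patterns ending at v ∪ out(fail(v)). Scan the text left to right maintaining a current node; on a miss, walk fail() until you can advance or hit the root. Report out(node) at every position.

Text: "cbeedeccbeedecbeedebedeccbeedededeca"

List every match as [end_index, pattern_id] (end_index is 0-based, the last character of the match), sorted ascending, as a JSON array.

Build automaton:
Trie nodes:
  0='ε' goto b→1 c→6 e→4
  1='b' goto e→2
  2='be' goto d→3
  3='bed' goto ·  [P0 ends]
  4='e' goto d→5
  5='ed' goto e→12  [P1 ends]
  6='c' goto b→7
  7='cb' goto e→8
  8='cbe' goto e→9
  9='cbee' goto d→10
  10='cbeed' goto e→11
  11='cbeede' goto ·  [P2 ends]
  12='ede' goto ·  [P3 ends]

BFS fail/out derivation:
  n1('b'): parent n0 fail=0; on 'b' 0 → fail=0;  out ∅∪∅=∅
  n4('e'): parent n0 fail=0; on 'e' 0 → fail=0;  out ∅∪∅=∅
  n6('c'): parent n0 fail=0; on 'c' 0 → fail=0;  out ∅∪∅=∅
  n2('be'): parent n1 fail=0; on 'e' 0 → fail=4;  out ∅∪∅=∅
  n5('ed'): parent n4 fail=0; on 'd' 0 → fail=0;  out {1}∪∅={1}
  n7('cb'): parent n6 fail=0; on 'b' 0 → fail=1;  out ∅∪∅=∅
  n3('bed'): parent n2 fail=4; on 'd' 4 → fail=5;  out {0}∪{1}={0,1}
  n8('cbe'): parent n7 fail=1; on 'e' 1 → fail=2;  out ∅∪∅=∅
  n12('ede'): parent n5 fail=0; on 'e' 0 → fail=4;  out {3}∪∅={3}
  n9('cbee'): parent n8 fail=2; on 'e' 2→4→0 → fail=4;  out ∅∪∅=∅
  n10('cbeed'): parent n9 fail=4; on 'd' 4 → fail=5;  out ∅∪{1}={1}
  n11('cbeede'): parent n10 fail=5; on 'e' 5 → fail=12;  out {2}∪{3}={2,3}

Run:
i=0 'c': node 0→6
i=1 'b': node 6→7
i=2 'e': node 7→8
i=3 'e': node 8→9
i=4 'd': node 9→10  ** P1@[3:4]
i=5 'e': node 10→11  ** P2@[0:5],P3@[3:5]
i=6 'c': node 11→6 (fail-walked)
i=7 'c': node 6→6 (fail-walked)
i=8 'b': node 6→7
i=9 'e': node 7→8
i=10 'e': node 8→9
i=11 'd': node 9→10  ** P1@[10:11]
i=12 'e': node 10→11  ** P2@[7:12],P3@[10:12]
i=13 'c': node 11→6 (fail-walked)
i=14 'b': node 6→7
i=15 'e': node 7→8
i=16 'e': node 8→9
i=17 'd': node 9→10  ** P1@[16:17]
i=18 'e': node 10→11  ** P2@[13:18],P3@[16:18]
i=19 'b': node 11→1 (fail-walked)
i=20 'e': node 1→2
i=21 'd': node 2→3  ** P0@[19:21],P1@[20:21]
i=22 'e': node 3→12 (fail-walked)  ** P3@[20:22]
i=23 'c': node 12→6 (fail-walked)
i=24 'c': node 6→6 (fail-walked)
i=25 'b': node 6→7
i=26 'e': node 7→8
i=27 'e': node 8→9
i=28 'd': node 9→10  ** P1@[27:28]
i=29 'e': node 10→11  ** P2@[24:29],P3@[27:29]
i=30 'd': node 11→5 (fail-walked)  ** P1@[29:30]
i=31 'e': node 5→12  ** P3@[29:31]
i=32 'd': node 12→5 (fail-walked)  ** P1@[31:32]
i=33 'e': node 5→12  ** P3@[31:33]
i=34 'c': node 12→6 (fail-walked)
i=35 'a': node 6→0 (fail-walked)

All matches (sorted): [[4,1],[5,2],[5,3],[11,1],[12,2],[12,3],[17,1],[18,2],[18,3],[21,0],[21,1],[22,3],[28,1],[29,2],[29,3],[30,1],[31,3],[32,1],[33,3]]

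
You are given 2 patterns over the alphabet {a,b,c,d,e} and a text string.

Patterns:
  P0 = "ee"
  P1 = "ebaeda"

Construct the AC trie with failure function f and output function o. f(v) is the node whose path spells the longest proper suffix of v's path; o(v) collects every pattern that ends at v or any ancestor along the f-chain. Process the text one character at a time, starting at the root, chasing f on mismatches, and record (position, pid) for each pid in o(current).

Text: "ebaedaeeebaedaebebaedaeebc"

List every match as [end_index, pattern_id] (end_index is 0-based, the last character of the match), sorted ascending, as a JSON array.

Construct AC machine:
Trie (insert patterns):
  0='ε' goto e→1
  1='e' goto b→3 e→2
  2='ee' goto ·  [P0 ends]
  3='eb' goto a→4
  4='eba' goto e→5
  5='ebae' goto d→6
  6='ebaed' goto a→7
  7='ebaeda' goto ·  [P1 ends]

BFS fail/out derivation:
  fail(1) 'e': from fail(0)=0 chase 'e': 0 ⇒ 0;  out=∅∪out(0)=∅
  fail(2) 'ee': from fail(1)=0 chase 'e': 0 ⇒ 1;  out={0}∪out(1)={0}
  fail(3) 'eb': from fail(1)=0 chase 'b': 0 ⇒ 0;  out=∅∪out(0)=∅
  fail(4) 'eba': from fail(3)=0 chase 'a': 0 ⇒ 0;  out=∅∪out(0)=∅
  fail(5) 'ebae': from fail(4)=0 chase 'e': 0 ⇒ 1;  out=∅∪out(1)=∅
  fail(6) 'ebaed': from fail(5)=1 chase 'd': 1→0 ⇒ 0;  out=∅∪out(0)=∅
  fail(7) 'ebaeda': from fail(6)=0 chase 'a': 0 ⇒ 0;  out={1}∪out(0)={1}

Run:
i=0 'e': node 0→1
i=1 'b': node 1→3
i=2 'a': node 3→4
i=3 'e': node 4→5
i=4 'd': node 5→6
i=5 'a': node 6→7  → match P1@[0:5]
i=6 'e': node 7→1 (fail-walked)
i=7 'e': node 1→2  → match P0@[6:7]
i=8 'e': node 2→2 (fail-walked)  → match P0@[7:8]
i=9 'b': node 2→3 (fail-walked)
i=10 'a': node 3→4
i=11 'e': node 4→5
i=12 'd': node 5→6
i=13 'a': node 6→7  → match P1@[8:13]
i=14 'e': node 7→1 (fail-walked)
i=15 'b': node 1→3
i=16 'e': node 3→1 (fail-walked)
i=17 'b': node 1→3
i=18 'a': node 3→4
i=19 'e': node 4→5
i=20 'd': node 5→6
i=21 'a': node 6→7  → match P1@[16:21]
i=22 'e': node 7→1 (fail-walked)
i=23 'e': node 1→2  → match P0@[22:23]
i=24 'b': node 2→3 (fail-walked)
i=25 'c': node 3→0 (fail-walked)

Result: [[5,1],[7,0],[8,0],[13,1],[21,1],[23,0]]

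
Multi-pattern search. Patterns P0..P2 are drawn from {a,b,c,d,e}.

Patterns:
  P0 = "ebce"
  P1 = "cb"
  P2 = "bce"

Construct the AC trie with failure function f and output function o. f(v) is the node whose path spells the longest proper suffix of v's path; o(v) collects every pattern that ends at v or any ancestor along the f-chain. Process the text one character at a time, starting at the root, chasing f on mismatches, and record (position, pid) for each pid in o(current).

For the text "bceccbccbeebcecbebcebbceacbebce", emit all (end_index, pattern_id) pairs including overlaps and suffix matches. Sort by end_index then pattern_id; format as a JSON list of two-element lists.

Build automaton:
Trie nodes:
  n0 'ε': b→7 c→5 e→1
  n1 'e': b→2
  n2 'eb': c→3
  n3 'ebc': e→4
  n4 'ebce': ·  [P0 ends]
  n5 'c': b→6
  n6 'cb': ·  [P1 ends]
  n7 'b': c→8
  n8 'bc': e→9
  n9 'bce': ·  [P2 ends]

BFS fail/out derivation:
  n1('e'): parent n0 fail=0; on 'e' 0 → fail=0;  out ∅∪∅=∅
  n5('c'): parent n0 fail=0; on 'c' 0 → fail=0;  out ∅∪∅=∅
  n7('b'): parent n0 fail=0; on 'b' 0 → fail=0;  out ∅∪∅=∅
  n2('eb'): parent n1 fail=0; on 'b' 0 → fail=7;  out ∅∪∅=∅
  n6('cb'): parent n5 fail=0; on 'b' 0 → fail=7;  out {1}∪∅={1}
  n8('bc'): parent n7 fail=0; on 'c' 0 → fail=5;  out ∅∪∅=∅
  n3('ebc'): parent n2 fail=7; on 'c' 7 → fail=8;  out ∅∪∅=∅
  n9('bce'): parent n8 fail=5; on 'e' 5→0 → fail=1;  out {2}∪∅={2}
  n4('ebce'): parent n3 fail=8; on 'e' 8 → fail=9;  out {0}∪{2}={0,2}

Scan:
i=0 'b': node 0→7
i=1 'c': node 7→8
i=2 'e': node 8→9  → match P2@[0:2]
i=3 'c': node 9→5 (via fail)
i=4 'c': node 5→5 (via fail)
i=5 'b': node 5→6  → match P1@[4:5]
i=6 'c': node 6→8 (via fail)
i=7 'c': node 8→5 (via fail)
i=8 'b': node 5→6  → match P1@[7:8]
i=9 'e': node 6→1 (via fail)
i=10 'e': node 1→1 (via fail)
i=11 'b': node 1→2
i=12 'c': node 2→3
i=13 'e': node 3→4  → match P0@[10:13],P2@[11:13]
i=14 'c': node 4→5 (via fail)
i=15 'b': node 5→6  → match P1@[14:15]
i=16 'e': node 6→1 (via fail)
i=17 'b': node 1→2
i=18 'c': node 2→3
i=19 'e': node 3→4  → match P0@[16:19],P2@[17:19]
i=20 'b': node 4→2 (via fail)
i=21 'b': node 2→7 (via fail)
i=22 'c': node 7→8
i=23 'e': node 8→9  → match P2@[21:23]
i=24 'a': node 9→0 (via fail)
i=25 'c': node 0→5
i=26 'b': node 5→6  → match P1@[25:26]
i=27 'e': node 6→1 (via fail)
i=28 'b': node 1→2
i=29 'c': node 2→3
i=30 'e': node 3→4  → match P0@[27:30],P2@[28:30]

All matches (sorted): [[2,2],[5,1],[8,1],[13,0],[13,2],[15,1],[19,0],[19,2],[23,2],[26,1],[30,0],[30,2]]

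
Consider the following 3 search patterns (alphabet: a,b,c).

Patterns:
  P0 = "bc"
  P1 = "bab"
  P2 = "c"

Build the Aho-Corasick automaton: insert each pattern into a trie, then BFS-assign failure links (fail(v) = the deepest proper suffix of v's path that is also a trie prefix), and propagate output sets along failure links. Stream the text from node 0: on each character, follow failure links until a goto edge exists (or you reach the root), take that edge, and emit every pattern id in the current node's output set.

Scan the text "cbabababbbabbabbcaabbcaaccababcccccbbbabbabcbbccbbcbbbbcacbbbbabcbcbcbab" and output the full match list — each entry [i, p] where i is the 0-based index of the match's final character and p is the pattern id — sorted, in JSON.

Build:
Trie nodes:
  0='ε' goto b→1 c→5
  1='b' goto a→3 c→2
  2='bc' goto ·  ←P0
  3='ba' goto b→4
  4='bab' goto ·  ←P1
  5='c' goto ·  ←P2

Failure links (BFS by depth):
  fail(1) 'b': from fail(0)=0 chase 'b': 0 ⇒ 0;  out=∅∪out(0)=∅
  fail(5) 'c': from fail(0)=0 chase 'c': 0 ⇒ 0;  out={2}∪out(0)={2}
  fail(2) 'bc': from fail(1)=0 chase 'c': 0 ⇒ 5;  out={0}∪out(5)={0,2}
  fail(3) 'ba': from fail(1)=0 chase 'a': 0 ⇒ 0;  out=∅∪out(0)=∅
  fail(4) 'bab': from fail(3)=0 chase 'b': 0 ⇒ 1;  out={1}∪out(1)={1}

Run:
pos 0 'c': at 5  emit P2@[0:0]
pos 1 'b': at 1 (via fail)
pos 2 'a': at 3
pos 3 'b': at 4  emit P1@[1:3]
pos 4 'a': at 3 (via fail)
pos 5 'b': at 4  emit P1@[3:5]
pos 6 'a': at 3 (via fail)
pos 7 'b': at 4  emit P1@[5:7]
pos 8 'b': at 1 (via fail)
pos 9 'b': at 1 (via fail)
pos 10 'a': at 3
pos 11 'b': at 4  emit P1@[9:11]
pos 12 'b': at 1 (via fail)
pos 13 'a': at 3
pos 14 'b': at 4  emit P1@[12:14]
pos 15 'b': at 1 (via fail)
pos 16 'c': at 2  emit P0@[15:16],P2@[16:16]
pos 17 'a': at 0 (via fail)
pos 18 'a': at 0
pos 19 'b': at 1
pos 20 'b': at 1 (via fail)
pos 21 'c': at 2  emit P0@[20:21],P2@[21:21]
pos 22 'a': at 0 (via fail)
pos 23 'a': at 0
pos 24 'c': at 5  emit P2@[24:24]
pos 25 'c': at 5 (via fail)  emit P2@[25:25]
pos 26 'a': at 0 (via fail)
pos 27 'b': at 1
pos 28 'a': at 3
pos 29 'b': at 4  emit P1@[27:29]
pos 30 'c': at 2 (via fail)  emit P0@[29:30],P2@[30:30]
pos 31 'c': at 5 (via fail)  emit P2@[31:31]
pos 32 'c': at 5 (via fail)  emit P2@[32:32]
pos 33 'c': at 5 (via fail)  emit P2@[33:33]
pos 34 'c': at 5 (via fail)  emit P2@[34:34]
pos 35 'b': at 1 (via fail)
pos 36 'b': at 1 (via fail)
pos 37 'b': at 1 (via fail)
pos 38 'a': at 3
pos 39 'b': at 4  emit P1@[37:39]
pos 40 'b': at 1 (via fail)
pos 41 'a': at 3
pos 42 'b': at 4  emit P1@[40:42]
pos 43 'c': at 2 (via fail)  emit P0@[42:43],P2@[43:43]
pos 44 'b': at 1 (via fail)
pos 45 'b': at 1 (via fail)
pos 46 'c': at 2  emit P0@[45:46],P2@[46:46]
pos 47 'c': at 5 (via fail)  emit P2@[47:47]
pos 48 'b': at 1 (via fail)
pos 49 'b': at 1 (via fail)
pos 50 'c': at 2  emit P0@[49:50],P2@[50:50]
pos 51 'b': at 1 (via fail)
pos 52 'b': at 1 (via fail)
pos 53 'b': at 1 (via fail)
pos 54 'b': at 1 (via fail)
pos 55 'c': at 2  emit P0@[54:55],P2@[55:55]
pos 56 'a': at 0 (via fail)
pos 57 'c': at 5  emit P2@[57:57]
pos 58 'b': at 1 (via fail)
pos 59 'b': at 1 (via fail)
pos 60 'b': at 1 (via fail)
pos 61 'b': at 1 (via fail)
pos 62 'a': at 3
pos 63 'b': at 4  emit P1@[61:63]
pos 64 'c': at 2 (via fail)  emit P0@[63:64],P2@[64:64]
pos 65 'b': at 1 (via fail)
pos 66 'c': at 2  emit P0@[65:66],P2@[66:66]
pos 67 'b': at 1 (via fail)
pos 68 'c': at 2  emit P0@[67:68],P2@[68:68]
pos 69 'b': at 1 (via fail)
pos 70 'a': at 3
pos 71 'b': at 4  emit P1@[69:71]

Matches: [[0,2],[3,1],[5,1],[7,1],[11,1],[14,1],[16,0],[16,2],[21,0],[21,2],[24,2],[25,2],[29,1],[30,0],[30,2],[31,2],[32,2],[33,2],[34,2],[39,1],[42,1],[43,0],[43,2],[46,0],[46,2],[47,2],[50,0],[50,2],[55,0],[55,2],[57,2],[63,1],[64,0],[64,2],[66,0],[66,2],[68,0],[68,2],[71,1]]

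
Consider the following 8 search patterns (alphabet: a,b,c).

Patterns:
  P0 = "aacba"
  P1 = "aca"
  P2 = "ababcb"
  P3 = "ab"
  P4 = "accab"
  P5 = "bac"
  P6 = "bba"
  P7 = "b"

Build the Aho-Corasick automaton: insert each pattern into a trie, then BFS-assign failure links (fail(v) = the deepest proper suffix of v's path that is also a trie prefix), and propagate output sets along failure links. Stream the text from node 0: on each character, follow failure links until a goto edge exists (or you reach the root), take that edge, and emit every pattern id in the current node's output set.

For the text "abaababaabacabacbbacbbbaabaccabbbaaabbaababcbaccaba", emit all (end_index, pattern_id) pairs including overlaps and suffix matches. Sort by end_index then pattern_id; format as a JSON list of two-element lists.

Build:
Trie (insert patterns):
  n0 'ε': a→1 b→16
  n1 'a': a→2 b→8 c→6
  n2 'aa': c→3
  n3 'aac': b→4
  n4 'aacb': a→5
  n5 'aacba': ·  [P0 ends]
  n6 'ac': a→7 c→13
  n7 'aca': ·  [P1 ends]
  n8 'ab': a→9  [P3 ends]
  n9 'aba': b→10
  n10 'abab': c→11
  n11 'ababc': b→12
  n12 'ababcb': ·  [P2 ends]
  n13 'acc': a→14
  n14 'acca': b→15
  n15 'accab': ·  [P4 ends]
  n16 'b': a→17 b→19  [P7 ends]
  n17 'ba': c→18
  n18 'bac': ·  [P5 ends]
  n19 'bb': a→20
  n20 'bba': ·  [P6 ends]

BFS fail/out derivation:
  fail(1) 'a': from fail(0)=0 chase 'a': 0 ⇒ 0;  out=∅∪out(0)=∅
  fail(16) 'b': from fail(0)=0 chase 'b': 0 ⇒ 0;  out={7}∪out(0)={7}
  fail(2) 'aa': from fail(1)=0 chase 'a': 0 ⇒ 1;  out=∅∪out(1)=∅
  fail(6) 'ac': from fail(1)=0 chase 'c': 0 ⇒ 0;  out=∅∪out(0)=∅
  fail(8) 'ab': from fail(1)=0 chase 'b': 0 ⇒ 16;  out={3}∪out(16)={3,7}
  fail(17) 'ba': from fail(16)=0 chase 'a': 0 ⇒ 1;  out=∅∪out(1)=∅
  fail(19) 'bb': from fail(16)=0 chase 'b': 0 ⇒ 16;  out=∅∪out(16)={7}
  fail(3) 'aac': from fail(2)=1 chase 'c': 1 ⇒ 6;  out=∅∪out(6)=∅
  fail(7) 'aca': from fail(6)=0 chase 'a': 0 ⇒ 1;  out={1}∪out(1)={1}
  fail(9) 'aba': from fail(8)=16 chase 'a': 16 ⇒ 17;  out=∅∪out(17)=∅
  fail(13) 'acc': from fail(6)=0 chase 'c': 0 ⇒ 0;  out=∅∪out(0)=∅
  fail(18) 'bac': from fail(17)=1 chase 'c': 1 ⇒ 6;  out={5}∪out(6)={5}
  fail(20) 'bba': from fail(19)=16 chase 'a': 16 ⇒ 17;  out={6}∪out(17)={6}
  fail(4) 'aacb': from fail(3)=6 chase 'b': 6→0 ⇒ 16;  out=∅∪out(16)={7}
  fail(10) 'abab': from fail(9)=17 chase 'b': 17→1 ⇒ 8;  out=∅∪out(8)={3,7}
  fail(14) 'acca': from fail(13)=0 chase 'a': 0 ⇒ 1;  out=∅∪out(1)=∅
  fail(5) 'aacba': from fail(4)=16 chase 'a': 16 ⇒ 17;  out={0}∪out(17)={0}
  fail(11) 'ababc': from fail(10)=8 chase 'c': 8→16→0 ⇒ 0;  out=∅∪out(0)=∅
  fail(15) 'accab': from fail(14)=1 chase 'b': 1 ⇒ 8;  out={4}∪out(8)={3,4,7}
  fail(12) 'ababcb': from fail(11)=0 chase 'b': 0 ⇒ 16;  out={2}∪out(16)={2,7}

Text stream:
i=0 'a': node 0→1
i=1 'b': node 1→8  ** P3@[0:1],P7@[1:1]
i=2 'a': node 8→9
i=3 'a': node 9→2 ·f
i=4 'b': node 2→8 ·f  ** P3@[3:4],P7@[4:4]
i=5 'a': node 8→9
i=6 'b': node 9→10  ** P3@[5:6],P7@[6:6]
i=7 'a': node 10→9 ·f
i=8 'a': node 9→2 ·f
i=9 'b': node 2→8 ·f  ** P3@[8:9],P7@[9:9]
i=10 'a': node 8→9
i=11 'c': node 9→18 ·f  ** P5@[9:11]
i=12 'a': node 18→7 ·f  ** P1@[10:12]
i=13 'b': node 7→8 ·f  ** P3@[12:13],P7@[13:13]
i=14 'a': node 8→9
i=15 'c': node 9→18 ·f  ** P5@[13:15]
i=16 'b': node 18→16 ·f  ** P7@[16:16]
i=17 'b': node 16→19  ** P7@[17:17]
i=18 'a': node 19→20  ** P6@[16:18]
i=19 'c': node 20→18 ·f  ** P5@[17:19]
i=20 'b': node 18→16 ·f  ** P7@[20:20]
i=21 'b': node 16→19  ** P7@[21:21]
i=22 'b': node 19→19 ·f  ** P7@[22:22]
i=23 'a': node 19→20  ** P6@[21:23]
i=24 'a': node 20→2 ·f
i=25 'b': node 2→8 ·f  ** P3@[24:25],P7@[25:25]
i=26 'a': node 8→9
i=27 'c': node 9→18 ·f  ** P5@[25:27]
i=28 'c': node 18→13 ·f
i=29 'a': node 13→14
i=30 'b': node 14→15  ** P3@[29:30],P4@[26:30],P7@[30:30]
i=31 'b': node 15→19 ·f  ** P7@[31:31]
i=32 'b': node 19→19 ·f  ** P7@[32:32]
i=33 'a': node 19→20  ** P6@[31:33]
i=34 'a': node 20→2 ·f
i=35 'a': node 2→2 ·f
i=36 'b': node 2→8 ·f  ** P3@[35:36],P7@[36:36]
i=37 'b': node 8→19 ·f  ** P7@[37:37]
i=38 'a': node 19→20  ** P6@[36:38]
i=39 'a': node 20→2 ·f
i=40 'b': node 2→8 ·f  ** P3@[39:40],P7@[40:40]
i=41 'a': node 8→9
i=42 'b': node 9→10  ** P3@[41:42],P7@[42:42]
i=43 'c': node 10→11
i=44 'b': node 11→12  ** P2@[39:44],P7@[44:44]
i=45 'a': node 12→17 ·f
i=46 'c': node 17→18  ** P5@[44:46]
i=47 'c': node 18→13 ·f
i=48 'a': node 13→14
i=49 'b': node 14→15  ** P3@[48:49],P4@[45:49],P7@[49:49]
i=50 'a': node 15→9 ·f

Result: [[1,3],[1,7],[4,3],[4,7],[6,3],[6,7],[9,3],[9,7],[11,5],[12,1],[13,3],[13,7],[15,5],[16,7],[17,7],[18,6],[19,5],[20,7],[21,7],[22,7],[23,6],[25,3],[25,7],[27,5],[30,3],[30,4],[30,7],[31,7],[32,7],[33,6],[36,3],[36,7],[37,7],[38,6],[40,3],[40,7],[42,3],[42,7],[44,2],[44,7],[46,5],[49,3],[49,4],[49,7]]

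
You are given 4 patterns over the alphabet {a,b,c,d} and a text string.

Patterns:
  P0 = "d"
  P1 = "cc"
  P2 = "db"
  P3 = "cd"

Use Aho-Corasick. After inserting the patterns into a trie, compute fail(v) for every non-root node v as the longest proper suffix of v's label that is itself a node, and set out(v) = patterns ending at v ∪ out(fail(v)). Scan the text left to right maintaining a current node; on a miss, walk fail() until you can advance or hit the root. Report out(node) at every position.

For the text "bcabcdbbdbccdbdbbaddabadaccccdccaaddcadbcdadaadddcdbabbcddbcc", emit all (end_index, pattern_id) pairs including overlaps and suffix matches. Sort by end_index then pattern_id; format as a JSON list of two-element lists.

Build automaton:
Trie nodes:
  n0 'ε': c→2 d→1
  n1 'd': b→4  ←P0
  n2 'c': c→3 d→5
  n3 'cc': ·  ←P1
  n4 'db': ·  ←P2
  n5 'cd': ·  ←P3

BFS fail/out derivation:
  fail(1) 'd': from fail(0)=0 chase 'd': 0 ⇒ 0;  out={0}∪out(0)={0}
  fail(2) 'c': from fail(0)=0 chase 'c': 0 ⇒ 0;  out=∅∪out(0)=∅
  fail(3) 'cc': from fail(2)=0 chase 'c': 0 ⇒ 2;  out={1}∪out(2)={1}
  fail(4) 'db': from fail(1)=0 chase 'b': 0 ⇒ 0;  out={2}∪out(0)={2}
  fail(5) 'cd': from fail(2)=0 chase 'd': 0 ⇒ 1;  out={3}∪out(1)={0,3}

Run:
i=0 'b': node 0→0
i=1 'c': node 0→2
i=2 'a': node 2→0 (via fail)
i=3 'b': node 0→0
i=4 'c': node 0→2
i=5 'd': node 2→5  emit P0@[5:5],P3@[4:5]
i=6 'b': node 5→4 (via fail)  emit P2@[5:6]
i=7 'b': node 4→0 (via fail)
i=8 'd': node 0→1  emit P0@[8:8]
i=9 'b': node 1→4  emit P2@[8:9]
i=10 'c': node 4→2 (via fail)
i=11 'c': node 2→3  emit P1@[10:11]
i=12 'd': node 3→5 (via fail)  emit P0@[12:12],P3@[11:12]
i=13 'b': node 5→4 (via fail)  emit P2@[12:13]
i=14 'd': node 4→1 (via fail)  emit P0@[14:14]
i=15 'b': node 1→4  emit P2@[14:15]
i=16 'b': node 4→0 (via fail)
i=17 'a': node 0→0
i=18 'd': node 0→1  emit P0@[18:18]
i=19 'd': node 1→1 (via fail)  emit P0@[19:19]
i=20 'a': node 1→0 (via fail)
i=21 'b': node 0→0
i=22 'a': node 0→0
i=23 'd': node 0→1  emit P0@[23:23]
i=24 'a': node 1→0 (via fail)
i=25 'c': node 0→2
i=26 'c': node 2→3  emit P1@[25:26]
i=27 'c': node 3→3 (via fail)  emit P1@[26:27]
i=28 'c': node 3→3 (via fail)  emit P1@[27:28]
i=29 'd': node 3→5 (via fail)  emit P0@[29:29],P3@[28:29]
i=30 'c': node 5→2 (via fail)
i=31 'c': node 2→3  emit P1@[30:31]
i=32 'a': node 3→0 (via fail)
i=33 'a': node 0→0
i=34 'd': node 0→1  emit P0@[34:34]
i=35 'd': node 1→1 (via fail)  emit P0@[35:35]
i=36 'c': node 1→2 (via fail)
i=37 'a': node 2→0 (via fail)
i=38 'd': node 0→1  emit P0@[38:38]
i=39 'b': node 1→4  emit P2@[38:39]
i=40 'c': node 4→2 (via fail)
i=41 'd': node 2→5  emit P0@[41:41],P3@[40:41]
i=42 'a': node 5→0 (via fail)
i=43 'd': node 0→1  emit P0@[43:43]
i=44 'a': node 1→0 (via fail)
i=45 'a': node 0→0
i=46 'd': node 0→1  emit P0@[46:46]
i=47 'd': node 1→1 (via fail)  emit P0@[47:47]
i=48 'd': node 1→1 (via fail)  emit P0@[48:48]
i=49 'c': node 1→2 (via fail)
i=50 'd': node 2→5  emit P0@[50:50],P3@[49:50]
i=51 'b': node 5→4 (via fail)  emit P2@[50:51]
i=52 'a': node 4→0 (via fail)
i=53 'b': node 0→0
i=54 'b': node 0→0
i=55 'c': node 0→2
i=56 'd': node 2→5  emit P0@[56:56],P3@[55:56]
i=57 'd': node 5→1 (via fail)  emit P0@[57:57]
i=58 'b': node 1→4  emit P2@[57:58]
i=59 'c': node 4→2 (via fail)
i=60 'c': node 2→3  emit P1@[59:60]

All matches (sorted): [[5,0],[5,3],[6,2],[8,0],[9,2],[11,1],[12,0],[12,3],[13,2],[14,0],[15,2],[18,0],[19,0],[23,0],[26,1],[27,1],[28,1],[29,0],[29,3],[31,1],[34,0],[35,0],[38,0],[39,2],[41,0],[41,3],[43,0],[46,0],[47,0],[48,0],[50,0],[50,3],[51,2],[56,0],[56,3],[57,0],[58,2],[60,1]]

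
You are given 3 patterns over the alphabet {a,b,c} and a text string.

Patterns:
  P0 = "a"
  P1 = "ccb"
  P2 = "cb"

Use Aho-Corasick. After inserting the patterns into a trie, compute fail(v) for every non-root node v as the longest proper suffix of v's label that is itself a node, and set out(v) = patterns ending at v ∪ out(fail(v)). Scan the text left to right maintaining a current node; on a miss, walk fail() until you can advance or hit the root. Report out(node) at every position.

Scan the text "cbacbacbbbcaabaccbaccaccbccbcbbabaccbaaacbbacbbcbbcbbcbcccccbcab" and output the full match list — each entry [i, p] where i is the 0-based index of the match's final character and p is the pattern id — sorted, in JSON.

Build automaton:
Trie (insert patterns):
  0='ε' goto a→1 c→2
  1='a' goto ·  [P0 ends]
  2='c' goto b→5 c→3
  3='cc' goto b→4
  4='ccb' goto ·  [P1 ends]
  5='cb' goto ·  [P2 ends]

Failure links (BFS by depth):
  n1('a'): parent n0 fail=0; on 'a' 0 → fail=0;  out {0}∪∅={0}
  n2('c'): parent n0 fail=0; on 'c' 0 → fail=0;  out ∅∪∅=∅
  n3('cc'): parent n2 fail=0; on 'c' 0 → fail=2;  out ∅∪∅=∅
  n5('cb'): parent n2 fail=0; on 'b' 0 → fail=0;  out {2}∪∅={2}
  n4('ccb'): parent n3 fail=2; on 'b' 2 → fail=5;  out {1}∪{2}={1,2}

Text stream:
[0] read 'c'  n0⇒n2
[1] read 'b'  n2⇒n5  emit P2@[0:1]
[2] read 'a'  n5⇒n1 (fail-walked)  emit P0@[2:2]
[3] read 'c'  n1⇒n2 (fail-walked)
[4] read 'b'  n2⇒n5  emit P2@[3:4]
[5] read 'a'  n5⇒n1 (fail-walked)  emit P0@[5:5]
[6] read 'c'  n1⇒n2 (fail-walked)
[7] read 'b'  n2⇒n5  emit P2@[6:7]
[8] read 'b'  n5⇒n0 (fail-walked)
[9] read 'b'  n0⇒n0
[10] read 'c'  n0⇒n2
[11] read 'a'  n2⇒n1 (fail-walked)  emit P0@[11:11]
[12] read 'a'  n1⇒n1 (fail-walked)  emit P0@[12:12]
[13] read 'b'  n1⇒n0 (fail-walked)
[14] read 'a'  n0⇒n1  emit P0@[14:14]
[15] read 'c'  n1⇒n2 (fail-walked)
[16] read 'c'  n2⇒n3
[17] read 'b'  n3⇒n4  emit P1@[15:17],P2@[16:17]
[18] read 'a'  n4⇒n1 (fail-walked)  emit P0@[18:18]
[19] read 'c'  n1⇒n2 (fail-walked)
[20] read 'c'  n2⇒n3
[21] read 'a'  n3⇒n1 (fail-walked)  emit P0@[21:21]
[22] read 'c'  n1⇒n2 (fail-walked)
[23] read 'c'  n2⇒n3
[24] read 'b'  n3⇒n4  emit P1@[22:24],P2@[23:24]
[25] read 'c'  n4⇒n2 (fail-walked)
[26] read 'c'  n2⇒n3
[27] read 'b'  n3⇒n4  emit P1@[25:27],P2@[26:27]
[28] read 'c'  n4⇒n2 (fail-walked)
[29] read 'b'  n2⇒n5  emit P2@[28:29]
[30] read 'b'  n5⇒n0 (fail-walked)
[31] read 'a'  n0⇒n1  emit P0@[31:31]
[32] read 'b'  n1⇒n0 (fail-walked)
[33] read 'a'  n0⇒n1  emit P0@[33:33]
[34] read 'c'  n1⇒n2 (fail-walked)
[35] read 'c'  n2⇒n3
[36] read 'b'  n3⇒n4  emit P1@[34:36],P2@[35:36]
[37] read 'a'  n4⇒n1 (fail-walked)  emit P0@[37:37]
[38] read 'a'  n1⇒n1 (fail-walked)  emit P0@[38:38]
[39] read 'a'  n1⇒n1 (fail-walked)  emit P0@[39:39]
[40] read 'c'  n1⇒n2 (fail-walked)
[41] read 'b'  n2⇒n5  emit P2@[40:41]
[42] read 'b'  n5⇒n0 (fail-walked)
[43] read 'a'  n0⇒n1  emit P0@[43:43]
[44] read 'c'  n1⇒n2 (fail-walked)
[45] read 'b'  n2⇒n5  emit P2@[44:45]
[46] read 'b'  n5⇒n0 (fail-walked)
[47] read 'c'  n0⇒n2
[48] read 'b'  n2⇒n5  emit P2@[47:48]
[49] read 'b'  n5⇒n0 (fail-walked)
[50] read 'c'  n0⇒n2
[51] read 'b'  n2⇒n5  emit P2@[50:51]
[52] read 'b'  n5⇒n0 (fail-walked)
[53] read 'c'  n0⇒n2
[54] read 'b'  n2⇒n5  emit P2@[53:54]
[55] read 'c'  n5⇒n2 (fail-walked)
[56] read 'c'  n2⇒n3
[57] read 'c'  n3⇒n3 (fail-walked)
[58] read 'c'  n3⇒n3 (fail-walked)
[59] read 'c'  n3⇒n3 (fail-walked)
[60] read 'b'  n3⇒n4  emit P1@[58:60],P2@[59:60]
[61] read 'c'  n4⇒n2 (fail-walked)
[62] read 'a'  n2⇒n1 (fail-walked)  emit P0@[62:62]
[63] read 'b'  n1⇒n0 (fail-walked)

Result: [[1,2],[2,0],[4,2],[5,0],[7,2],[11,0],[12,0],[14,0],[17,1],[17,2],[18,0],[21,0],[24,1],[24,2],[27,1],[27,2],[29,2],[31,0],[33,0],[36,1],[36,2],[37,0],[38,0],[39,0],[41,2],[43,0],[45,2],[48,2],[51,2],[54,2],[60,1],[60,2],[62,0]]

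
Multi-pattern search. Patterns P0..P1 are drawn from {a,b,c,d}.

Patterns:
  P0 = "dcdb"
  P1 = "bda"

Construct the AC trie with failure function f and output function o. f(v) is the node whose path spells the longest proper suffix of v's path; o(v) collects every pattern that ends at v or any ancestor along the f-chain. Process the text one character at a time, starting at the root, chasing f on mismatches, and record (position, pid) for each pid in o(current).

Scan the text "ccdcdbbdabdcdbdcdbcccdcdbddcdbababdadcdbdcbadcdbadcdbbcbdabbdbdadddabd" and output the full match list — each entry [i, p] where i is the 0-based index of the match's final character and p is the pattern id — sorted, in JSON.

Construct AC machine:
Trie nodes:
  0='ε' goto b→5 d→1
  1='d' goto c→2
  2='dc' goto d→3
  3='dcd' goto b→4
  4='dcdb' goto ·  [P0 ends]
  5='b' goto d→6
  6='bd' goto a→7
  7='bda' goto ·  [P1 ends]

BFS fail/out derivation:
  fail(1) 'd': from fail(0)=0 chase 'd': 0 ⇒ 0;  out=∅∪out(0)=∅
  fail(5) 'b': from fail(0)=0 chase 'b': 0 ⇒ 0;  out=∅∪out(0)=∅
  fail(2) 'dc': from fail(1)=0 chase 'c': 0 ⇒ 0;  out=∅∪out(0)=∅
  fail(6) 'bd': from fail(5)=0 chase 'd': 0 ⇒ 1;  out=∅∪out(1)=∅
  fail(3) 'dcd': from fail(2)=0 chase 'd': 0 ⇒ 1;  out=∅∪out(1)=∅
  fail(7) 'bda': from fail(6)=1 chase 'a': 1→0 ⇒ 0;  out={1}∪out(0)={1}
  fail(4) 'dcdb': from fail(3)=1 chase 'b': 1→0 ⇒ 5;  out={0}∪out(5)={0}

Text stream:
[0] read 'c'  n0⇒n0
[1] read 'c'  n0⇒n0
[2] read 'd'  n0⇒n1
[3] read 'c'  n1⇒n2
[4] read 'd'  n2⇒n3
[5] read 'b'  n3⇒n4  emit P0@[2:5]
[6] read 'b'  n4⇒n5 (fail-walked)
[7] read 'd'  n5⇒n6
[8] read 'a'  n6⇒n7  emit P1@[6:8]
[9] read 'b'  n7⇒n5 (fail-walked)
[10] read 'd'  n5⇒n6
[11] read 'c'  n6⇒n2 (fail-walked)
[12] read 'd'  n2⇒n3
[13] read 'b'  n3⇒n4  emit P0@[10:13]
[14] read 'd'  n4⇒n6 (fail-walked)
[15] read 'c'  n6⇒n2 (fail-walked)
[16] read 'd'  n2⇒n3
[17] read 'b'  n3⇒n4  emit P0@[14:17]
[18] read 'c'  n4⇒n0 (fail-walked)
[19] read 'c'  n0⇒n0
[20] read 'c'  n0⇒n0
[21] read 'd'  n0⇒n1
[22] read 'c'  n1⇒n2
[23] read 'd'  n2⇒n3
[24] read 'b'  n3⇒n4  emit P0@[21:24]
[25] read 'd'  n4⇒n6 (fail-walked)
[26] read 'd'  n6⇒n1 (fail-walked)
[27] read 'c'  n1⇒n2
[28] read 'd'  n2⇒n3
[29] read 'b'  n3⇒n4  emit P0@[26:29]
[30] read 'a'  n4⇒n0 (fail-walked)
[31] read 'b'  n0⇒n5
[32] read 'a'  n5⇒n0 (fail-walked)
[33] read 'b'  n0⇒n5
[34] read 'd'  n5⇒n6
[35] read 'a'  n6⇒n7  emit P1@[33:35]
[36] read 'd'  n7⇒n1 (fail-walked)
[37] read 'c'  n1⇒n2
[38] read 'd'  n2⇒n3
[39] read 'b'  n3⇒n4  emit P0@[36:39]
[40] read 'd'  n4⇒n6 (fail-walked)
[41] read 'c'  n6⇒n2 (fail-walked)
[42] read 'b'  n2⇒n5 (fail-walked)
[43] read 'a'  n5⇒n0 (fail-walked)
[44] read 'd'  n0⇒n1
[45] read 'c'  n1⇒n2
[46] read 'd'  n2⇒n3
[47] read 'b'  n3⇒n4  emit P0@[44:47]
[48] read 'a'  n4⇒n0 (fail-walked)
[49] read 'd'  n0⇒n1
[50] read 'c'  n1⇒n2
[51] read 'd'  n2⇒n3
[52] read 'b'  n3⇒n4  emit P0@[49:52]
[53] read 'b'  n4⇒n5 (fail-walked)
[54] read 'c'  n5⇒n0 (fail-walked)
[55] read 'b'  n0⇒n5
[56] read 'd'  n5⇒n6
[57] read 'a'  n6⇒n7  emit P1@[55:57]
[58] read 'b'  n7⇒n5 (fail-walked)
[59] read 'b'  n5⇒n5 (fail-walked)
[60] read 'd'  n5⇒n6
[61] read 'b'  n6⇒n5 (fail-walked)
[62] read 'd'  n5⇒n6
[63] read 'a'  n6⇒n7  emit P1@[61:63]
[64] read 'd'  n7⇒n1 (fail-walked)
[65] read 'd'  n1⇒n1 (fail-walked)
[66] read 'd'  n1⇒n1 (fail-walked)
[67] read 'a'  n1⇒n0 (fail-walked)
[68] read 'b'  n0⇒n5
[69] read 'd'  n5⇒n6

Result: [[5,0],[8,1],[13,0],[17,0],[24,0],[29,0],[35,1],[39,0],[47,0],[52,0],[57,1],[63,1]]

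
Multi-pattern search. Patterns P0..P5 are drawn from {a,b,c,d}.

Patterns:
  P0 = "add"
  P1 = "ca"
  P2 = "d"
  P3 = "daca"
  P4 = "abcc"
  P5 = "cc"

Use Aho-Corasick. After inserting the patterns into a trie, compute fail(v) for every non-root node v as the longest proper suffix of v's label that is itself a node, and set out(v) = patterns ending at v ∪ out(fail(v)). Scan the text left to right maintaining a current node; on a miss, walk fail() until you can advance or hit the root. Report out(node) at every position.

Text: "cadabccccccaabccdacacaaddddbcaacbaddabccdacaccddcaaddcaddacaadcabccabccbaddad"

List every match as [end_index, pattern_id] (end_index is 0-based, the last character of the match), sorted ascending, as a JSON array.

Build:
Trie (insert patterns):
  0='ε' goto a→1 c→4 d→6
  1='a' goto b→10 d→2
  2='ad' goto d→3
  3='add' goto ·  ←P0
  4='c' goto a→5 c→13
  5='ca' goto ·  ←P1
  6='d' goto a→7  ←P2
  7='da' goto c→8
  8='dac' goto a→9
  9='daca' goto ·  ←P3
  10='ab' goto c→11
  11='abc' goto c→12
  12='abcc' goto ·  ←P4
  13='cc' goto ·  ←P5

BFS fail/out derivation:
  n1('a'): parent n0 fail=0; on 'a' 0 → fail=0;  out ∅∪∅=∅
  n4('c'): parent n0 fail=0; on 'c' 0 → fail=0;  out ∅∪∅=∅
  n6('d'): parent n0 fail=0; on 'd' 0 → fail=0;  out {2}∪∅={2}
  n2('ad'): parent n1 fail=0; on 'd' 0 → fail=6;  out ∅∪{2}={2}
  n5('ca'): parent n4 fail=0; on 'a' 0 → fail=1;  out {1}∪∅={1}
  n7('da'): parent n6 fail=0; on 'a' 0 → fail=1;  out ∅∪∅=∅
  n10('ab'): parent n1 fail=0; on 'b' 0 → fail=0;  out ∅∪∅=∅
  n13('cc'): parent n4 fail=0; on 'c' 0 → fail=4;  out {5}∪∅={5}
  n3('add'): parent n2 fail=6; on 'd' 6→0 → fail=6;  out {0}∪{2}={0,2}
  n8('dac'): parent n7 fail=1; on 'c' 1→0 → fail=4;  out ∅∪∅=∅
  n11('abc'): parent n10 fail=0; on 'c' 0 → fail=4;  out ∅∪∅=∅
  n9('daca'): parent n8 fail=4; on 'a' 4 → fail=5;  out {3}∪{1}={1,3}
  n12('abcc'): parent n11 fail=4; on 'c' 4 → fail=13;  out {4}∪{5}={4,5}

Scan:
[0] read 'c'  n0⇒n4
[1] read 'a'  n4⇒n5  ** P1@[0:1]
[2] read 'd'  n5⇒n2 ·f  ** P2@[2:2]
[3] read 'a'  n2⇒n7 ·f
[4] read 'b'  n7⇒n10 ·f
[5] read 'c'  n10⇒n11
[6] read 'c'  n11⇒n12  ** P4@[3:6],P5@[5:6]
[7] read 'c'  n12⇒n13 ·f  ** P5@[6:7]
[8] read 'c'  n13⇒n13 ·f  ** P5@[7:8]
[9] read 'c'  n13⇒n13 ·f  ** P5@[8:9]
[10] read 'c'  n13⇒n13 ·f  ** P5@[9:10]
[11] read 'a'  n13⇒n5 ·f  ** P1@[10:11]
[12] read 'a'  n5⇒n1 ·f
[13] read 'b'  n1⇒n10
[14] read 'c'  n10⇒n11
[15] read 'c'  n11⇒n12  ** P4@[12:15],P5@[14:15]
[16] read 'd'  n12⇒n6 ·f  ** P2@[16:16]
[17] read 'a'  n6⇒n7
[18] read 'c'  n7⇒n8
[19] read 'a'  n8⇒n9  ** P1@[18:19],P3@[16:19]
[20] read 'c'  n9⇒n4 ·f
[21] read 'a'  n4⇒n5  ** P1@[20:21]
[22] read 'a'  n5⇒n1 ·f
[23] read 'd'  n1⇒n2  ** P2@[23:23]
[24] read 'd'  n2⇒n3  ** P0@[22:24],P2@[24:24]
[25] read 'd'  n3⇒n6 ·f  ** P2@[25:25]
[26] read 'd'  n6⇒n6 ·f  ** P2@[26:26]
[27] read 'b'  n6⇒n0 ·f
[28] read 'c'  n0⇒n4
[29] read 'a'  n4⇒n5  ** P1@[28:29]
[30] read 'a'  n5⇒n1 ·f
[31] read 'c'  n1⇒n4 ·f
[32] read 'b'  n4⇒n0 ·f
[33] read 'a'  n0⇒n1
[34] read 'd'  n1⇒n2  ** P2@[34:34]
[35] read 'd'  n2⇒n3  ** P0@[33:35],P2@[35:35]
[36] read 'a'  n3⇒n7 ·f
[37] read 'b'  n7⇒n10 ·f
[38] read 'c'  n10⇒n11
[39] read 'c'  n11⇒n12  ** P4@[36:39],P5@[38:39]
[40] read 'd'  n12⇒n6 ·f  ** P2@[40:40]
[41] read 'a'  n6⇒n7
[42] read 'c'  n7⇒n8
[43] read 'a'  n8⇒n9  ** P1@[42:43],P3@[40:43]
[44] read 'c'  n9⇒n4 ·f
[45] read 'c'  n4⇒n13  ** P5@[44:45]
[46] read 'd'  n13⇒n6 ·f  ** P2@[46:46]
[47] read 'd'  n6⇒n6 ·f  ** P2@[47:47]
[48] read 'c'  n6⇒n4 ·f
[49] read 'a'  n4⇒n5  ** P1@[48:49]
[50] read 'a'  n5⇒n1 ·f
[51] read 'd'  n1⇒n2  ** P2@[51:51]
[52] read 'd'  n2⇒n3  ** P0@[50:52],P2@[52:52]
[53] read 'c'  n3⇒n4 ·f
[54] read 'a'  n4⇒n5  ** P1@[53:54]
[55] read 'd'  n5⇒n2 ·f  ** P2@[55:55]
[56] read 'd'  n2⇒n3  ** P0@[54:56],P2@[56:56]
[57] read 'a'  n3⇒n7 ·f
[58] read 'c'  n7⇒n8
[59] read 'a'  n8⇒n9  ** P1@[58:59],P3@[56:59]
[60] read 'a'  n9⇒n1 ·f
[61] read 'd'  n1⇒n2  ** P2@[61:61]
[62] read 'c'  n2⇒n4 ·f
[63] read 'a'  n4⇒n5  ** P1@[62:63]
[64] read 'b'  n5⇒n10 ·f
[65] read 'c'  n10⇒n11
[66] read 'c'  n11⇒n12  ** P4@[63:66],P5@[65:66]
[67] read 'a'  n12⇒n5 ·f  ** P1@[66:67]
[68] read 'b'  n5⇒n10 ·f
[69] read 'c'  n10⇒n11
[70] read 'c'  n11⇒n12  ** P4@[67:70],P5@[69:70]
[71] read 'b'  n12⇒n0 ·f
[72] read 'a'  n0⇒n1
[73] read 'd'  n1⇒n2  ** P2@[73:73]
[74] read 'd'  n2⇒n3  ** P0@[72:74],P2@[74:74]
[75] read 'a'  n3⇒n7 ·f
[76] read 'd'  n7⇒n2 ·f  ** P2@[76:76]

All matches (sorted): [[1,1],[2,2],[6,4],[6,5],[7,5],[8,5],[9,5],[10,5],[11,1],[15,4],[15,5],[16,2],[19,1],[19,3],[21,1],[23,2],[24,0],[24,2],[25,2],[26,2],[29,1],[34,2],[35,0],[35,2],[39,4],[39,5],[40,2],[43,1],[43,3],[45,5],[46,2],[47,2],[49,1],[51,2],[52,0],[52,2],[54,1],[55,2],[56,0],[56,2],[59,1],[59,3],[61,2],[63,1],[66,4],[66,5],[67,1],[70,4],[70,5],[73,2],[74,0],[74,2],[76,2]]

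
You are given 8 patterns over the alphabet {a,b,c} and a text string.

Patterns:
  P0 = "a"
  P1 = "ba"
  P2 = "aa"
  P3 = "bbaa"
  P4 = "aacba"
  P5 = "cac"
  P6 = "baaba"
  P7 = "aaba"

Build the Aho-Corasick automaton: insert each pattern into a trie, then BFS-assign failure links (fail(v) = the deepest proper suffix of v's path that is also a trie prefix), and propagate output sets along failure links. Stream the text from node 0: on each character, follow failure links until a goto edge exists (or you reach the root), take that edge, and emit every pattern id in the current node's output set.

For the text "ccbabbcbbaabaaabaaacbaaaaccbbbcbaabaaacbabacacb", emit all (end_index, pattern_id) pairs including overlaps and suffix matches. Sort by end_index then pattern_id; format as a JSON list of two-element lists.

Build:
Trie (insert patterns):
  n0 'ε': a→1 b→2 c→11
  n1 'a': a→4  ←P0
  n2 'b': a→3 b→5
  n3 'ba': a→14  ←P1
  n4 'aa': b→17 c→8  ←P2
  n5 'bb': a→6
  n6 'bba': a→7
  n7 'bbaa': ·  ←P3
  n8 'aac': b→9
  n9 'aacb': a→10
  n10 'aacba': ·  ←P4
  n11 'c': a→12
  n12 'ca': c→13
  n13 'cac': ·  ←P5
  n14 'baa': b→15
  n15 'baab': a→16
  n16 'baaba': ·  ←P6
  n17 'aab': a→18
  n18 'aaba': ·  ←P7

BFS fail/out derivation:
  n1('a'): parent n0 fail=0; on 'a' 0 → fail=0;  out {0}∪∅={0}
  n2('b'): parent n0 fail=0; on 'b' 0 → fail=0;  out ∅∪∅=∅
  n11('c'): parent n0 fail=0; on 'c' 0 → fail=0;  out ∅∪∅=∅
  n3('ba'): parent n2 fail=0; on 'a' 0 → fail=1;  out {1}∪{0}={0,1}
  n4('aa'): parent n1 fail=0; on 'a' 0 → fail=1;  out {2}∪{0}={0,2}
  n5('bb'): parent n2 fail=0; on 'b' 0 → fail=2;  out ∅∪∅=∅
  n12('ca'): parent n11 fail=0; on 'a' 0 → fail=1;  out ∅∪{0}={0}
  n6('bba'): parent n5 fail=2; on 'a' 2 → fail=3;  out ∅∪{0,1}={0,1}
  n8('aac'): parent n4 fail=1; on 'c' 1→0 → fail=11;  out ∅∪∅=∅
  n13('cac'): parent n12 fail=1; on 'c' 1→0 → fail=11;  out {5}∪∅={5}
  n14('baa'): parent n3 fail=1; on 'a' 1 → fail=4;  out ∅∪{0,2}={0,2}
  n17('aab'): parent n4 fail=1; on 'b' 1→0 → fail=2;  out ∅∪∅=∅
  n7('bbaa'): parent n6 fail=3; on 'a' 3 → fail=14;  out {3}∪{0,2}={0,2,3}
  n9('aacb'): parent n8 fail=11; on 'b' 11→0 → fail=2;  out ∅∪∅=∅
  n15('baab'): parent n14 fail=4; on 'b' 4 → fail=17;  out ∅∪∅=∅
  n18('aaba'): parent n17 fail=2; on 'a' 2 → fail=3;  out {7}∪{0,1}={0,1,7}
  n10('aacba'): parent n9 fail=2; on 'a' 2 → fail=3;  out {4}∪{0,1}={0,1,4}
  n16('baaba'): parent n15 fail=17; on 'a' 17 → fail=18;  out {6}∪{0,1,7}={0,1,6,7}

Run:
pos 0 'c': at 11
pos 1 'c': at 11 (via fail)
pos 2 'b': at 2 (via fail)
pos 3 'a': at 3  emit P0@[3:3],P1@[2:3]
pos 4 'b': at 2 (via fail)
pos 5 'b': at 5
pos 6 'c': at 11 (via fail)
pos 7 'b': at 2 (via fail)
pos 8 'b': at 5
pos 9 'a': at 6  emit P0@[9:9],P1@[8:9]
pos 10 'a': at 7  emit P0@[10:10],P2@[9:10],P3@[7:10]
pos 11 'b': at 15 (via fail)
pos 12 'a': at 16  emit P0@[12:12],P1@[11:12],P6@[8:12],P7@[9:12]
pos 13 'a': at 14 (via fail)  emit P0@[13:13],P2@[12:13]
pos 14 'a': at 4 (via fail)  emit P0@[14:14],P2@[13:14]
pos 15 'b': at 17
pos 16 'a': at 18  emit P0@[16:16],P1@[15:16],P7@[13:16]
pos 17 'a': at 14 (via fail)  emit P0@[17:17],P2@[16:17]
pos 18 'a': at 4 (via fail)  emit P0@[18:18],P2@[17:18]
pos 19 'c': at 8
pos 20 'b': at 9
pos 21 'a': at 10  emit P0@[21:21],P1@[20:21],P4@[17:21]
pos 22 'a': at 14 (via fail)  emit P0@[22:22],P2@[21:22]
pos 23 'a': at 4 (via fail)  emit P0@[23:23],P2@[22:23]
pos 24 'a': at 4 (via fail)  emit P0@[24:24],P2@[23:24]
pos 25 'c': at 8
pos 26 'c': at 11 (via fail)
pos 27 'b': at 2 (via fail)
pos 28 'b': at 5
pos 29 'b': at 5 (via fail)
pos 30 'c': at 11 (via fail)
pos 31 'b': at 2 (via fail)
pos 32 'a': at 3  emit P0@[32:32],P1@[31:32]
pos 33 'a': at 14  emit P0@[33:33],P2@[32:33]
pos 34 'b': at 15
pos 35 'a': at 16  emit P0@[35:35],P1@[34:35],P6@[31:35],P7@[32:35]
pos 36 'a': at 14 (via fail)  emit P0@[36:36],P2@[35:36]
pos 37 'a': at 4 (via fail)  emit P0@[37:37],P2@[36:37]
pos 38 'c': at 8
pos 39 'b': at 9
pos 40 'a': at 10  emit P0@[40:40],P1@[39:40],P4@[36:40]
pos 41 'b': at 2 (via fail)
pos 42 'a': at 3  emit P0@[42:42],P1@[41:42]
pos 43 'c': at 11 (via fail)
pos 44 'a': at 12  emit P0@[44:44]
pos 45 'c': at 13  emit P5@[43:45]
pos 46 'b': at 2 (via fail)

Matches: [[3,0],[3,1],[9,0],[9,1],[10,0],[10,2],[10,3],[12,0],[12,1],[12,6],[12,7],[13,0],[13,2],[14,0],[14,2],[16,0],[16,1],[16,7],[17,0],[17,2],[18,0],[18,2],[21,0],[21,1],[21,4],[22,0],[22,2],[23,0],[23,2],[24,0],[24,2],[32,0],[32,1],[33,0],[33,2],[35,0],[35,1],[35,6],[35,7],[36,0],[36,2],[37,0],[37,2],[40,0],[40,1],[40,4],[42,0],[42,1],[44,0],[45,5]]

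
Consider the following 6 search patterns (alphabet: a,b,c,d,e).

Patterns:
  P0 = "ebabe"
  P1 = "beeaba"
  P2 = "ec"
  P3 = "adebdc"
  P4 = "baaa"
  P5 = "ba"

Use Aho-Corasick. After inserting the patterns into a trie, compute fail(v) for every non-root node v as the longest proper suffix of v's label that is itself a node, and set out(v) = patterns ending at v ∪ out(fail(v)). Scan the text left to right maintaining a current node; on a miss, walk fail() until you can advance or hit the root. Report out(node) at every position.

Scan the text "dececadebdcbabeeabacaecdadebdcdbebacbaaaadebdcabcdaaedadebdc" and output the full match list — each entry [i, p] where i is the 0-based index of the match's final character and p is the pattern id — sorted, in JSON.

Build automaton:
Trie nodes:
  0='ε' goto a→13 b→6 e→1
  1='e' goto b→2 c→12
  2='eb' goto a→3
  3='eba' goto b→4
  4='ebab' goto e→5
  5='ebabe' goto ·  ←P0
  6='b' goto a→19 e→7
  7='be' goto e→8
  8='bee' goto a→9
  9='beea' goto b→10
  10='beeab' goto a→11
  11='beeaba' goto ·  ←P1
  12='ec' goto ·  ←P2
  13='a' goto d→14
  14='ad' goto e→15
  15='ade' goto b→16
  16='adeb' goto d→17
  17='adebd' goto c→18
  18='adebdc' goto ·  ←P3
  19='ba' goto a→20  ←P5
  20='baa' goto a→21
  21='baaa' goto ·  ←P4

Failure links (BFS by depth):
  fail(1) 'e': from fail(0)=0 chase 'e': 0 ⇒ 0;  out=∅∪out(0)=∅
  fail(6) 'b': from fail(0)=0 chase 'b': 0 ⇒ 0;  out=∅∪out(0)=∅
  fail(13) 'a': from fail(0)=0 chase 'a': 0 ⇒ 0;  out=∅∪out(0)=∅
  fail(2) 'eb': from fail(1)=0 chase 'b': 0 ⇒ 6;  out=∅∪out(6)=∅
  fail(7) 'be': from fail(6)=0 chase 'e': 0 ⇒ 1;  out=∅∪out(1)=∅
  fail(12) 'ec': from fail(1)=0 chase 'c': 0 ⇒ 0;  out={2}∪out(0)={2}
  fail(14) 'ad': from fail(13)=0 chase 'd': 0 ⇒ 0;  out=∅∪out(0)=∅
  fail(19) 'ba': from fail(6)=0 chase 'a': 0 ⇒ 13;  out={5}∪out(13)={5}
  fail(3) 'eba': from fail(2)=6 chase 'a': 6 ⇒ 19;  out=∅∪out(19)={5}
  fail(8) 'bee': from fail(7)=1 chase 'e': 1→0 ⇒ 1;  out=∅∪out(1)=∅
  fail(15) 'ade': from fail(14)=0 chase 'e': 0 ⇒ 1;  out=∅∪out(1)=∅
  fail(20) 'baa': from fail(19)=13 chase 'a': 13→0 ⇒ 13;  out=∅∪out(13)=∅
  fail(4) 'ebab': from fail(3)=19 chase 'b': 19→13→0 ⇒ 6;  out=∅∪out(6)=∅
  fail(9) 'beea': from fail(8)=1 chase 'a': 1→0 ⇒ 13;  out=∅∪out(13)=∅
  fail(16) 'adeb': from fail(15)=1 chase 'b': 1 ⇒ 2;  out=∅∪out(2)=∅
  fail(21) 'baaa': from fail(20)=13 chase 'a': 13→0 ⇒ 13;  out={4}∪out(13)={4}
  fail(5) 'ebabe': from fail(4)=6 chase 'e': 6 ⇒ 7;  out={0}∪out(7)={0}
  fail(10) 'beeab': from fail(9)=13 chase 'b': 13→0 ⇒ 6;  out=∅∪out(6)=∅
  fail(17) 'adebd': from fail(16)=2 chase 'd': 2→6→0 ⇒ 0;  out=∅∪out(0)=∅
  fail(11) 'beeaba': from fail(10)=6 chase 'a': 6 ⇒ 19;  out={1}∪out(19)={1,5}
  fail(18) 'adebdc': from fail(17)=0 chase 'c': 0 ⇒ 0;  out={3}∪out(0)={3}

Scan:
i=0 'd': node 0→0
i=1 'e': node 0→1
i=2 'c': node 1→12  ** P2@[1:2]
i=3 'e': node 12→1 (via fail)
i=4 'c': node 1→12  ** P2@[3:4]
i=5 'a': node 12→13 (via fail)
i=6 'd': node 13→14
i=7 'e': node 14→15
i=8 'b': node 15→16
i=9 'd': node 16→17
i=10 'c': node 17→18  ** P3@[5:10]
i=11 'b': node 18→6 (via fail)
i=12 'a': node 6→19  ** P5@[11:12]
i=13 'b': node 19→6 (via fail)
i=14 'e': node 6→7
i=15 'e': node 7→8
i=16 'a': node 8→9
i=17 'b': node 9→10
i=18 'a': node 10→11  ** P1@[13:18],P5@[17:18]
i=19 'c': node 11→0 (via fail)
i=20 'a': node 0→13
i=21 'e': node 13→1 (via fail)
i=22 'c': node 1→12  ** P2@[21:22]
i=23 'd': node 12→0 (via fail)
i=24 'a': node 0→13
i=25 'd': node 13→14
i=26 'e': node 14→15
i=27 'b': node 15→16
i=28 'd': node 16→17
i=29 'c': node 17→18  ** P3@[24:29]
i=30 'd': node 18→0 (via fail)
i=31 'b': node 0→6
i=32 'e': node 6→7
i=33 'b': node 7→2 (via fail)
i=34 'a': node 2→3  ** P5@[33:34]
i=35 'c': node 3→0 (via fail)
i=36 'b': node 0→6
i=37 'a': node 6→19  ** P5@[36:37]
i=38 'a': node 19→20
i=39 'a': node 20→21  ** P4@[36:39]
i=40 'a': node 21→13 (via fail)
i=41 'd': node 13→14
i=42 'e': node 14→15
i=43 'b': node 15→16
i=44 'd': node 16→17
i=45 'c': node 17→18  ** P3@[40:45]
i=46 'a': node 18→13 (via fail)
i=47 'b': node 13→6 (via fail)
i=48 'c': node 6→0 (via fail)
i=49 'd': node 0→0
i=50 'a': node 0→13
i=51 'a': node 13→13 (via fail)
i=52 'e': node 13→1 (via fail)
i=53 'd': node 1→0 (via fail)
i=54 'a': node 0→13
i=55 'd': node 13→14
i=56 'e': node 14→15
i=57 'b': node 15→16
i=58 'd': node 16→17
i=59 'c': node 17→18  ** P3@[54:59]

All matches (sorted): [[2,2],[4,2],[10,3],[12,5],[18,1],[18,5],[22,2],[29,3],[34,5],[37,5],[39,4],[45,3],[59,3]]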